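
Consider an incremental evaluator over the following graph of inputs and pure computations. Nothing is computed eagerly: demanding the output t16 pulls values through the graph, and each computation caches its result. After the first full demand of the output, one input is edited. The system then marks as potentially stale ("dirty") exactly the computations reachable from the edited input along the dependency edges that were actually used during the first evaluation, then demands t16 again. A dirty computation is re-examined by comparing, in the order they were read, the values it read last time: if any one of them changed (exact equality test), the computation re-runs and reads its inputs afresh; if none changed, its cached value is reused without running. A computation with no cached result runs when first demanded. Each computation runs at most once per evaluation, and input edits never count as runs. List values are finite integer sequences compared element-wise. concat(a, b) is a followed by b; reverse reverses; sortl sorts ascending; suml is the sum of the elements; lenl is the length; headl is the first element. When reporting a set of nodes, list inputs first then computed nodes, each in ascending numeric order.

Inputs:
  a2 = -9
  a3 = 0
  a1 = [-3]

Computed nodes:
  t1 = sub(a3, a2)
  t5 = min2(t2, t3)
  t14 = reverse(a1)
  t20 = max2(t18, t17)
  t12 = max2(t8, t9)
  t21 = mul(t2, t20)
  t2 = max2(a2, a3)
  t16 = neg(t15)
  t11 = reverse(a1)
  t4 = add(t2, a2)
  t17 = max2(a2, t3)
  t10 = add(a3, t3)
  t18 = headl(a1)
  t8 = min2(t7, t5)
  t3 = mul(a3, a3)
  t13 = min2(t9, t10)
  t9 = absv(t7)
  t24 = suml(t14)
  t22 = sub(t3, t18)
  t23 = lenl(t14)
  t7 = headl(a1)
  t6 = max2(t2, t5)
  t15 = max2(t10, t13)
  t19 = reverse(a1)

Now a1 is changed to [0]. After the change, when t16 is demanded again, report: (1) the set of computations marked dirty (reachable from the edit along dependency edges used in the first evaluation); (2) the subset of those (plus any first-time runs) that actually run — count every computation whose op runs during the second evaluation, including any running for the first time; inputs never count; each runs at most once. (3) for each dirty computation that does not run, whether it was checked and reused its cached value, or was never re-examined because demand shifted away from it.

Dirty set: t7, t9, t13, t15, t16.
Run set: t7, t9, t13 (3 run).
Re-examined without running (cache reused): t15, t16.
The important point: t13 recomputes to an identical value, and the output ends up unchanged.

Initial pass — values computed on the first demand:
  t3 = mul(0, 0) = 0
  t7 = headl([-3]) = -3
  t9 = absv(-3) = 3
  t10 = add(0, 0) = 0
  t13 = min2(3, 0) = 0
  t15 = max2(0, 0) = 0
  t16 = neg(0) = 0

Second demand — change propagation:
  t7: re-runs because a1 [-3]->[0]; new result 0.
  t9: re-runs because t7 -3->0; new result 0.
  t13: re-runs because t9 3->0; new result 0 (unchanged).
  t15: re-examined; everything it read last time is the same (t10 unchanged, t13 unchanged) — cache 0 kept, no run.
  t16: re-examined; everything it read last time is the same (t15 unchanged) — cache 0 kept, no run.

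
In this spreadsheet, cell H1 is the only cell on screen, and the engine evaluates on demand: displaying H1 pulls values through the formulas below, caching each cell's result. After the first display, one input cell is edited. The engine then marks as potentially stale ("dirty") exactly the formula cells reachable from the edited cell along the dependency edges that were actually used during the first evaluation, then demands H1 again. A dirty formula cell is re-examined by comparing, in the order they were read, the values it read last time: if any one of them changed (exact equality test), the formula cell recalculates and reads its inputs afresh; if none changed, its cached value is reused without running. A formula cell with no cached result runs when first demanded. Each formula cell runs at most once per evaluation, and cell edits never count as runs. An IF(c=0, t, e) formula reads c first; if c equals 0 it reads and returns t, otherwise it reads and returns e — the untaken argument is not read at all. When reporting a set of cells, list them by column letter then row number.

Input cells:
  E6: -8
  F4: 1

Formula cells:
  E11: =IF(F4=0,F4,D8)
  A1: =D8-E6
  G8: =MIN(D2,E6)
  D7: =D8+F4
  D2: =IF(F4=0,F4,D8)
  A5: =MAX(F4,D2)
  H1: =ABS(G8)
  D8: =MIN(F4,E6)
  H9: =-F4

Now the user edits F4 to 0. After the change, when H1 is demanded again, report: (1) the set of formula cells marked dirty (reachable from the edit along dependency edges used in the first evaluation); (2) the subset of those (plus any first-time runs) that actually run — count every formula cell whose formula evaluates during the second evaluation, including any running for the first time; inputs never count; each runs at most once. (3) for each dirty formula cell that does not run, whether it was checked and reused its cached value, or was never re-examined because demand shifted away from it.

Initial pass — values computed on the first demand:
  D8 = MIN(1, -8) = -8
  D2 = IF(F4=0: F4=1 -> else branch D8) = -8
  G8 = MIN(-8, -8) = -8
  H1 = ABS(-8) = 8

Second demand — change propagation:
  D8: dirty yet unreached — the second evaluation never asks for it.
  D2: re-runs because F4 1->0; new result 0.
  G8: re-runs because D2 -8->0; new result -8 (unchanged).
  H1: re-examined; everything it read last time is the same (G8 unchanged) — cache 8 kept, no run.

The important point: the flipped condition redirects demand; D8 is left stale, never re-checked.

Dirty set: D2, D8, G8, H1.
Run set: D2, G8 (2 run).
Re-examined without running (cache reused): H1.
Left stale — demand moved off them: D8.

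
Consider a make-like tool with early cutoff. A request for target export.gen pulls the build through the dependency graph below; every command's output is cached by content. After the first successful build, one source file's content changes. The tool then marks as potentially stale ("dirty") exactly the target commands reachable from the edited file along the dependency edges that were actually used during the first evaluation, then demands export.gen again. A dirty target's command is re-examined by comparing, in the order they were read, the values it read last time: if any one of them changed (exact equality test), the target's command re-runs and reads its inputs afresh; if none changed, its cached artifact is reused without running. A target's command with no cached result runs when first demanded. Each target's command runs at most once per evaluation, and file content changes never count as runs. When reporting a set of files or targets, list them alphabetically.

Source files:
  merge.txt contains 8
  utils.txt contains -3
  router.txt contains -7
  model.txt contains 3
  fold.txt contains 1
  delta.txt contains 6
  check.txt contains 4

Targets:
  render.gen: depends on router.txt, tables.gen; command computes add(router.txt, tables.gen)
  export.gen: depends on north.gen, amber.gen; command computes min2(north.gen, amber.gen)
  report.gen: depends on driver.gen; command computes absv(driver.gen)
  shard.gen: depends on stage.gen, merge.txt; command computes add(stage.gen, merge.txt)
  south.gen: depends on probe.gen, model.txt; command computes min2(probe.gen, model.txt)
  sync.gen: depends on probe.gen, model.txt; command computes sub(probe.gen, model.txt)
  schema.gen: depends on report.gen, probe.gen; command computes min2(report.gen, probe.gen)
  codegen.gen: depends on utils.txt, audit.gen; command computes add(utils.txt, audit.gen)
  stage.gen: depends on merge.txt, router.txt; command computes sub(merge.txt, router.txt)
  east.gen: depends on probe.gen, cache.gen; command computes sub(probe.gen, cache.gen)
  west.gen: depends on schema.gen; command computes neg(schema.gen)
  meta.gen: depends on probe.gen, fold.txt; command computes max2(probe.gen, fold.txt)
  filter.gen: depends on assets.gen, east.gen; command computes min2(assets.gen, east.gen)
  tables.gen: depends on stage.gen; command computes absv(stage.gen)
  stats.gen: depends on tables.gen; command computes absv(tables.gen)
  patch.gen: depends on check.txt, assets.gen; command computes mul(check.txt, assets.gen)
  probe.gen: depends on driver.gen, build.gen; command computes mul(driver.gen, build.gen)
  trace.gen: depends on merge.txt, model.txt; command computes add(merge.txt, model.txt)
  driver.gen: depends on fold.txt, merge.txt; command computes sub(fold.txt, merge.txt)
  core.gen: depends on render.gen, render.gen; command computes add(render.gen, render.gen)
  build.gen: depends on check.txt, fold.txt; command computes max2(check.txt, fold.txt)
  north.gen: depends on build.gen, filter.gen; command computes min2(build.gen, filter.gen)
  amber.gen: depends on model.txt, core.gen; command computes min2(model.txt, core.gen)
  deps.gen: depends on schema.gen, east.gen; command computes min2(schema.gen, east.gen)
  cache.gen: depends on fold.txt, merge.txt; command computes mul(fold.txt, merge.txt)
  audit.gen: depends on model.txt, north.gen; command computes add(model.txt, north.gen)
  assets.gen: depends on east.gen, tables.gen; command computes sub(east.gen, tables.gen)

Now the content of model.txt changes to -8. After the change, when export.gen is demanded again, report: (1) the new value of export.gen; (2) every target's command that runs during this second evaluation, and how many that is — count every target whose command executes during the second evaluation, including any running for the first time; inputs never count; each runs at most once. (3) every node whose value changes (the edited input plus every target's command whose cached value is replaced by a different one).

First demand of the output computes:
  build.gen = max2(4, 1) = 4
  cache.gen = mul(1, 8) = 8
  driver.gen = sub(1, 8) = -7
  probe.gen = mul(-7, 4) = -28
  east.gen = sub(-28, 8) = -36
  stage.gen = sub(8, -7) = 15
  tables.gen = absv(15) = 15
  assets.gen = sub(-36, 15) = -51
  filter.gen = min2(-51, -36) = -51
  north.gen = min2(4, -51) = -51
  render.gen = add(-7, 15) = 8
  core.gen = add(8, 8) = 16
  amber.gen = min2(3, 16) = 3
  export.gen = min2(-51, 3) = -51

After the edit, cleaning proceeds:
  amber.gen: a read changed (model.txt 3->-8) — executes, giving -8.
  export.gen: a read changed (amber.gen 3->-8) — executes, giving -51 — identical to its old value.

Demanding export.gen again yields -51.
2 target commands run: amber.gen, export.gen.
The nodes whose values change: amber.gen, model.txt.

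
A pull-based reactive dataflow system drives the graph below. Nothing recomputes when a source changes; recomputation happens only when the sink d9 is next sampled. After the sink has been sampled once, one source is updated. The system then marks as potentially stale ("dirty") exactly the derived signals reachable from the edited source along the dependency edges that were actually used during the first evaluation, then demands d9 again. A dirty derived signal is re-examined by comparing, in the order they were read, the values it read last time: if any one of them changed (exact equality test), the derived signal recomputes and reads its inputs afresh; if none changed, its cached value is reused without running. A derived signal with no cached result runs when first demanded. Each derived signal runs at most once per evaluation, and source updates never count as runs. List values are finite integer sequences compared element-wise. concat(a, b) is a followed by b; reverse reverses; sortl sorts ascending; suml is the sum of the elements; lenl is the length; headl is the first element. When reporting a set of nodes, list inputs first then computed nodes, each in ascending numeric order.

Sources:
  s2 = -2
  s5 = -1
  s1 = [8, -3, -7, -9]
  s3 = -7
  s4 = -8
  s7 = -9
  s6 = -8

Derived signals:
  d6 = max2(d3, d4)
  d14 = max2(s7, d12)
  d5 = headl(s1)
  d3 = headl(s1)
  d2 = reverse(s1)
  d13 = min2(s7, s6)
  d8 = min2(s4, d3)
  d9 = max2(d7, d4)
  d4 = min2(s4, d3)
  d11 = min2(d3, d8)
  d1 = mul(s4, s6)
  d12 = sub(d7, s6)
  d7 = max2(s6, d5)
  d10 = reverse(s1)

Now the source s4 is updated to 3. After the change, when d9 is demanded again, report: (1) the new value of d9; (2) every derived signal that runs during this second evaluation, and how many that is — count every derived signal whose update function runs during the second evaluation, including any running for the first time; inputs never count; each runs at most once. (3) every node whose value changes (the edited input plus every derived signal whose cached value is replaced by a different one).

First evaluation (everything demanded from the output):
  d3 = headl([8, -3, -7, -9]) = 8
  d4 = min2(-8, 8) = -8
  d5 = headl([8, -3, -7, -9]) = 8
  d7 = max2(-8, 8) = 8
  d9 = max2(8, -8) = 8

Propagation after the edit:
  d4: runs — s4 -8->3; result 3.
  d9: runs — d4 -8->3; result 8 (same value as before).

New value of d9: 8.
Derived signals that run: d4, d9 — 2 in total.
Values that change: s4, d4.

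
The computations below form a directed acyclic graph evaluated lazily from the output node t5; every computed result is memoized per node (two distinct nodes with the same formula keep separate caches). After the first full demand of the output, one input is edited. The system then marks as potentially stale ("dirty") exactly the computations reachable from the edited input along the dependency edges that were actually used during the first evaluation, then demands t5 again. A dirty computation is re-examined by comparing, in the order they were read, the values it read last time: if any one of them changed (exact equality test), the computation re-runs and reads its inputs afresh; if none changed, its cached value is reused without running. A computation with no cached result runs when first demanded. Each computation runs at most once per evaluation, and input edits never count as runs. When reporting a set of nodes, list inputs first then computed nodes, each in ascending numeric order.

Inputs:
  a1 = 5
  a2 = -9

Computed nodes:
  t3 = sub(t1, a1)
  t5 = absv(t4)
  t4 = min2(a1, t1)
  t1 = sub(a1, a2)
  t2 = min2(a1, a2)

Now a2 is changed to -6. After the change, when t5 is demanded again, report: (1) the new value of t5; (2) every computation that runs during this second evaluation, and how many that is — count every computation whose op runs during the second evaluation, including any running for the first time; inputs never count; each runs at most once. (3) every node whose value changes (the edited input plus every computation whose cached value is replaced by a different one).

First demand of the output computes:
  t1 = sub(5, -9) = 14
  t4 = min2(5, 14) = 5
  t5 = absv(5) = 5

After the edit, cleaning proceeds:
  t1: a read changed (a2 -9->-6) — executes, giving 11.
  t4: a read changed (t1 14->11) — executes, giving 5 — identical to its old value.
  t5: dirty, but its reads are unchanged (t4 unchanged); cached 5 stands.

Note the absorption at t4: it re-runs yet its value is the same, leaving the output's value untouched.

Demanding t5 again yields 5.
2 computations run: t1, t4.
The nodes whose values change: a2, t1.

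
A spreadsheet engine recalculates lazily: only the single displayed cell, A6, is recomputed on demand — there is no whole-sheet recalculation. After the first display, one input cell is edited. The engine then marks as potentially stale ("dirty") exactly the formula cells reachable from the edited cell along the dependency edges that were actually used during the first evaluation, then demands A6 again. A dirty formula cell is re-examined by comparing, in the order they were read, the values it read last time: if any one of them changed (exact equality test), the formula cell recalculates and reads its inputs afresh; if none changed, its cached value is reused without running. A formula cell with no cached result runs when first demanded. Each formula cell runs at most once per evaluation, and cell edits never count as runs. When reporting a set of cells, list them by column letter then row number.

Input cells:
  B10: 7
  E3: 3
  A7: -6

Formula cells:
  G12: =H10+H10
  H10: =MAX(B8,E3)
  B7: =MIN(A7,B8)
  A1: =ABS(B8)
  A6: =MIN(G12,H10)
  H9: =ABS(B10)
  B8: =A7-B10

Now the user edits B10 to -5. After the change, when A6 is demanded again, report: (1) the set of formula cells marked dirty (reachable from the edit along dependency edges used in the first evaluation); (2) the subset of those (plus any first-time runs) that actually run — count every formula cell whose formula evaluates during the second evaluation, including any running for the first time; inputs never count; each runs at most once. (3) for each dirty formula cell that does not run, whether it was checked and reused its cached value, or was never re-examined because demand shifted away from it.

Marked dirty: A6, B8, G12, H10.
Formula cells that run: B8, H10 — 2 in total.
Checked but reused from cache: A6, G12.
Key observation: the change is absorbed at H10 — it re-runs but produces the same value, and the output's value is unchanged.

First evaluation (everything demanded from the output):
  B8 = -6 - 7 = -13
  H10 = MAX(-13, 3) = 3
  G12 = 3 + 3 = 6
  A6 = MIN(6, 3) = 3

Propagation after the edit:
  B8: runs — B10 7->-5; result -1.
  H10: runs — B8 -13->-1; result 3 (same value as before).
  G12: checked — values it read are unchanged (H10 unchanged, H10 unchanged); reused cached 6 without running.
  A6: checked — values it read are unchanged (G12 unchanged, H10 unchanged); reused cached 3 without running.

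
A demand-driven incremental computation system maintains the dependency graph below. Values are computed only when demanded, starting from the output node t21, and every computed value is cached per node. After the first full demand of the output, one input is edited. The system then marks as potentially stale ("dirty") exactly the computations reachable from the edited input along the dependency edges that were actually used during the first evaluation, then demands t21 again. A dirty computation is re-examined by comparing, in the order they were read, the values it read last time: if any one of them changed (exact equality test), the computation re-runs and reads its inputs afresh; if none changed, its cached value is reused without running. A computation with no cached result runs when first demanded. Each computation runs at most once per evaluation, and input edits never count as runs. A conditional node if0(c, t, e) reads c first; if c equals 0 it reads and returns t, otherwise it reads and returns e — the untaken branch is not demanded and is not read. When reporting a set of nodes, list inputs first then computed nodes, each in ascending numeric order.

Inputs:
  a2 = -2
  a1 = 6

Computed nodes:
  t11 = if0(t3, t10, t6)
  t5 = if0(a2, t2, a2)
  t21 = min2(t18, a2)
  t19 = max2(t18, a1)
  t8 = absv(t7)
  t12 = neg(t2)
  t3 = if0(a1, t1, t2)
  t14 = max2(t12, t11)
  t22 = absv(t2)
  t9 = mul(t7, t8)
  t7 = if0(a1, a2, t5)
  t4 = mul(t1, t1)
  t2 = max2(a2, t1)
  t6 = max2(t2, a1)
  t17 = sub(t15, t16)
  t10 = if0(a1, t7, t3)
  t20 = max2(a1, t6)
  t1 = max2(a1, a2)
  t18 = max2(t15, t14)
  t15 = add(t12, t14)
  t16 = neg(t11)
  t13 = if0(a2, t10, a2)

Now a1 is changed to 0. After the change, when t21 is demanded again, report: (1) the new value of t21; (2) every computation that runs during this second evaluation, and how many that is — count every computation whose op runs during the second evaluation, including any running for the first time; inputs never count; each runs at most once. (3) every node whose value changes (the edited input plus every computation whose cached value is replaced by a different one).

First evaluation (everything demanded from the output):
  t1 = max2(6, -2) = 6
  t2 = max2(-2, 6) = 6
  t3 = if0(a1=6 -> else branch t2) = 6
  t6 = max2(6, 6) = 6
  t11 = if0(t3=6 -> else branch t6) = 6
  t12 = neg(6) = -6
  t14 = max2(-6, 6) = 6
  t15 = add(-6, 6) = 0
  t18 = max2(0, 6) = 6
  t21 = min2(6, -2) = -2

Propagation after the edit:
  t1: runs — a1 6->0; result 0.
  t2: runs — t1 6->0; result 0.
  t3: runs — a1 6->0; t2 6->0; result 0.
  t6: marked dirty but never re-examined — demand shifted away from it.
  t7: demanded for the first time — runs, produces -2.
  t10: demanded for the first time — runs, produces -2.
  t11: runs — t3 6->0; result -2.
  t12: runs — t2 6->0; result 0.
  t14: runs — t12 -6->0; t11 6->-2; result 0.
  t15: runs — t12 -6->0; t14 6->0; result 0 (same value as before).
  t18: runs — t14 6->0; result 0.
  t21: runs — t18 6->0; result -2 (same value as before).

Key observation: a condition flipped, so demand moved to the other branch — t6 is never re-examined.

New value of t21: -2.
Computations that run: t1, t2, t3, t7, t10, t11, t12, t14, t15, t18, t21 — 11 in total.
Values that change: a1, t1, t2, t3, t11, t12, t14, t18.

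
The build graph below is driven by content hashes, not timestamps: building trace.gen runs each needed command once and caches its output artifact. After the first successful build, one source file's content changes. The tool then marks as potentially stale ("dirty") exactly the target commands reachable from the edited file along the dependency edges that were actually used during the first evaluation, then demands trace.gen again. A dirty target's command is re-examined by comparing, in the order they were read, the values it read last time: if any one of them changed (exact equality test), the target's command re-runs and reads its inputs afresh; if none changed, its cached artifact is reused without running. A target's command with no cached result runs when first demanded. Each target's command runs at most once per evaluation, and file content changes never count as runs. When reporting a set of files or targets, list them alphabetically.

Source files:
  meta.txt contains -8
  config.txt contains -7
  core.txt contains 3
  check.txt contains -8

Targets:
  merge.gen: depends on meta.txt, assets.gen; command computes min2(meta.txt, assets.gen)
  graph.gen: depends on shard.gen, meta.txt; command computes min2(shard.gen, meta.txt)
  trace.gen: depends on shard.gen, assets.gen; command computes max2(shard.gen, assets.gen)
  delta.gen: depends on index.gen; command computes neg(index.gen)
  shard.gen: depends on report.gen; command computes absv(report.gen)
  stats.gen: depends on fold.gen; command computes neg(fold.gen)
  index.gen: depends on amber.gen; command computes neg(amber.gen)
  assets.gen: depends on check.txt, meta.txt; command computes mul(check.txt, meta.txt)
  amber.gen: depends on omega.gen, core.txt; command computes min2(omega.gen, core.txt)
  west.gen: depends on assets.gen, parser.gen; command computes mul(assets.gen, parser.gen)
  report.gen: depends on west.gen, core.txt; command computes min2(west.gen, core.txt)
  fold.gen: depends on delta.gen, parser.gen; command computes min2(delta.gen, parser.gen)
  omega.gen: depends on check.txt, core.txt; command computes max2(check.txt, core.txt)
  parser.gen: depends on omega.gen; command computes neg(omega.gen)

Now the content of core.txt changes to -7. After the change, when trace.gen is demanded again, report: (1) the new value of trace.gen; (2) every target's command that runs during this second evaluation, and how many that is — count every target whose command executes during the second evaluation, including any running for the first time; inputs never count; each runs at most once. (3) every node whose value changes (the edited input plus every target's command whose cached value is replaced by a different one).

trace.gen now evaluates to 64.
Run set: omega.gen, parser.gen, report.gen, shard.gen, trace.gen, west.gen (6 run).
Changed values: core.txt, omega.gen, parser.gen, report.gen, shard.gen, trace.gen, west.gen.

Initial pass — values computed on the first demand:
  assets.gen = mul(-8, -8) = 64
  omega.gen = max2(-8, 3) = 3
  parser.gen = neg(3) = -3
  west.gen = mul(64, -3) = -192
  report.gen = min2(-192, 3) = -192
  shard.gen = absv(-192) = 192
  trace.gen = max2(192, 64) = 192

Second demand — change propagation:
  omega.gen: re-runs because core.txt 3->-7; new result -7.
  parser.gen: re-runs because omega.gen 3->-7; new result 7.
  west.gen: re-runs because parser.gen -3->7; new result 448.
  report.gen: re-runs because west.gen -192->448; core.txt 3->-7; new result -7.
  shard.gen: re-runs because report.gen -192->-7; new result 7.
  trace.gen: re-runs because shard.gen 192->7; new result 64.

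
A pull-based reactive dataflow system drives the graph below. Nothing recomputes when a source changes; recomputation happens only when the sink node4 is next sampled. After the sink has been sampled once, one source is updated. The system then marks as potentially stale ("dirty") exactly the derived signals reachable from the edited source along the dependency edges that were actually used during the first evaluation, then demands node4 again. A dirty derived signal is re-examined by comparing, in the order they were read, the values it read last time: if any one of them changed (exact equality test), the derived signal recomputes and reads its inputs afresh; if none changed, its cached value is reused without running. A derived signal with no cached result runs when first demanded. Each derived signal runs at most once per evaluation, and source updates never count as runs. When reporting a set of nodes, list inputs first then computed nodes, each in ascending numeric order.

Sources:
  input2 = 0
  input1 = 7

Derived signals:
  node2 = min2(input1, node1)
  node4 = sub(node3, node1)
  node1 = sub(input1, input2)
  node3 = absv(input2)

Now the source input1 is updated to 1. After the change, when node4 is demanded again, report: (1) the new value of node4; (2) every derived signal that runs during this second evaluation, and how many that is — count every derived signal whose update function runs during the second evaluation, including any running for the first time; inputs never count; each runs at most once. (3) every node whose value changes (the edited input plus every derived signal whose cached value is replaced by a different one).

New value of node4: -1.
Derived signals that run: node1, node4 — 2 in total.
Values that change: input1, node1, node4.

First evaluation (everything demanded from the output):
  node1 = sub(7, 0) = 7
  node3 = absv(0) = 0
  node4 = sub(0, 7) = -7

Propagation after the edit:
  node1: runs — input1 7->1; result 1.
  node4: runs — node1 7->1; result -1.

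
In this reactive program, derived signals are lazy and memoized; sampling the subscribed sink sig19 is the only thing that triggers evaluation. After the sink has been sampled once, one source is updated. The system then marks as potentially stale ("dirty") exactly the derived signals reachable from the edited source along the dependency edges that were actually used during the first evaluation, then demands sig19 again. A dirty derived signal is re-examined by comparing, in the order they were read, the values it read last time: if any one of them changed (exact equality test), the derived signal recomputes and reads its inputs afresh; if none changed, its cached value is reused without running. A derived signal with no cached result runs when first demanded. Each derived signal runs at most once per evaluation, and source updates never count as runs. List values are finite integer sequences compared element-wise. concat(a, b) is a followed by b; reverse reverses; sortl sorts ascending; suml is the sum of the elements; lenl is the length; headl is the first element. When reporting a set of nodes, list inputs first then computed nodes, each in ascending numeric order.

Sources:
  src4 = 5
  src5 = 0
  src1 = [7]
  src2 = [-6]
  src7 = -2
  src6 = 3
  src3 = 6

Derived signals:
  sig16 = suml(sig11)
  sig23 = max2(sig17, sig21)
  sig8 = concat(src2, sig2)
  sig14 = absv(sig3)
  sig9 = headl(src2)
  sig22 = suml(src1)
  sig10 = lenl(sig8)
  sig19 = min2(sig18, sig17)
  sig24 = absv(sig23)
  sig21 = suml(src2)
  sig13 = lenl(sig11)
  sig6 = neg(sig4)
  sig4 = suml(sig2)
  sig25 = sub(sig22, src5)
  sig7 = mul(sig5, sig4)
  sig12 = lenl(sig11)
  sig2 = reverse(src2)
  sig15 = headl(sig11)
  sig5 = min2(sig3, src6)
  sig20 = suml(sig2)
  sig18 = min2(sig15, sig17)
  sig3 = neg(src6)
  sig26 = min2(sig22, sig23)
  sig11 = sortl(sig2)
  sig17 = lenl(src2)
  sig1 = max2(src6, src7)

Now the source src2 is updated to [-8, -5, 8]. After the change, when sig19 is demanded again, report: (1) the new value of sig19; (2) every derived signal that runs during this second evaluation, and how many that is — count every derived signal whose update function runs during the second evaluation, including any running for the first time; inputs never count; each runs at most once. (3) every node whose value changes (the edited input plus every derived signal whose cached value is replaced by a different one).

First demand of the output computes:
  sig2 = reverse([-6]) = [-6]
  sig11 = sortl([-6]) = [-6]
  sig15 = headl([-6]) = -6
  sig17 = lenl([-6]) = 1
  sig18 = min2(-6, 1) = -6
  sig19 = min2(-6, 1) = -6

After the edit, cleaning proceeds:
  sig2: a read changed (src2 [-6]->[-8, -5, 8]) — executes, giving [8, -5, -8].
  sig11: a read changed (sig2 [-6]->[8, -5, -8]) — executes, giving [-8, -5, 8].
  sig15: a read changed (sig11 [-6]->[-8, -5, 8]) — executes, giving -8.
  sig17: a read changed (src2 [-6]->[-8, -5, 8]) — executes, giving 3.
  sig18: a read changed (sig15 -6->-8; sig17 1->3) — executes, giving -8.
  sig19: a read changed (sig18 -6->-8; sig17 1->3) — executes, giving -8.

Demanding sig19 again yields -8.
6 derived signals run: sig2, sig11, sig15, sig17, sig18, sig19.
The nodes whose values change: src2, sig2, sig11, sig15, sig17, sig18, sig19.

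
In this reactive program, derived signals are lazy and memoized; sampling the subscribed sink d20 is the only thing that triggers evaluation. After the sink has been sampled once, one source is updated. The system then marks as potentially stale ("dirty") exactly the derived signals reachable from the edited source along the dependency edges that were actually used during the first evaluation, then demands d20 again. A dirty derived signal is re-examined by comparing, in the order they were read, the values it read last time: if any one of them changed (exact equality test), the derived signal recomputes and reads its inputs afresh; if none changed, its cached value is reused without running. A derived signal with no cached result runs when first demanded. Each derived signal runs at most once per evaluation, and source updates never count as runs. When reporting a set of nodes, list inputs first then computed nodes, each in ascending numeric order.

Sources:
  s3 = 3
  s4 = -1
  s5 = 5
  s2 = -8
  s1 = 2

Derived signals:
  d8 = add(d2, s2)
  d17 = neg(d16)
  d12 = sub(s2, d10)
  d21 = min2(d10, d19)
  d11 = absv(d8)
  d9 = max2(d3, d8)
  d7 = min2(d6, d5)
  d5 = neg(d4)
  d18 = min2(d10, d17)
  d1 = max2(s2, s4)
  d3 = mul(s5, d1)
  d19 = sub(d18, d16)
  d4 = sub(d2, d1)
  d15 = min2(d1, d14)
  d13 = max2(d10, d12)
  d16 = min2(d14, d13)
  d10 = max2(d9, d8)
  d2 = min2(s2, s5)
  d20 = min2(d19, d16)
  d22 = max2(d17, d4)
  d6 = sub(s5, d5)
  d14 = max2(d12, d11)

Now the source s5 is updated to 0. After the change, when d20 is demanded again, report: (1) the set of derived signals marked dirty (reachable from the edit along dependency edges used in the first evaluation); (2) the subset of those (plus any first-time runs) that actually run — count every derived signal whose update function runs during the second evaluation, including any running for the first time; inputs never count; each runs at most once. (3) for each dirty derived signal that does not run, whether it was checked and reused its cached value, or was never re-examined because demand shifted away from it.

First demand of the output computes:
  d1 = max2(-8, -1) = -1
  d2 = min2(-8, 5) = -8
  d3 = mul(5, -1) = -5
  d8 = add(-8, -8) = -16
  d9 = max2(-5, -16) = -5
  d10 = max2(-5, -16) = -5
  d11 = absv(-16) = 16
  d12 = sub(-8, -5) = -3
  d13 = max2(-5, -3) = -3
  d14 = max2(-3, 16) = 16
  d16 = min2(16, -3) = -3
  d17 = neg(-3) = 3
  d18 = min2(-5, 3) = -5
  d19 = sub(-5, -3) = -2
  d20 = min2(-2, -3) = -3

After the edit, cleaning proceeds:
  d2: a read changed (s5 5->0) — executes, giving -8 — identical to its old value.
  d3: a read changed (s5 5->0) — executes, giving 0.
  d8: dirty, but its reads are unchanged (d2 unchanged, s2 unchanged); cached -16 stands.
  d9: a read changed (d3 -5->0) — executes, giving 0.
  d10: a read changed (d9 -5->0) — executes, giving 0.
  d11: dirty, but its reads are unchanged (d8 unchanged); cached 16 stands.
  d12: a read changed (d10 -5->0) — executes, giving -8.
  d13: a read changed (d10 -5->0; d12 -3->-8) — executes, giving 0.
  d14: a read changed (d12 -3->-8) — executes, giving 16 — identical to its old value.
  d16: a read changed (d13 -3->0) — executes, giving 0.
  d17: a read changed (d16 -3->0) — executes, giving 0.
  d18: a read changed (d10 -5->0; d17 3->0) — executes, giving 0.
  d19: a read changed (d18 -5->0; d16 -3->0) — executes, giving 0.
  d20: a read changed (d19 -2->0; d16 -3->0) — executes, giving 0.

Note where the cutoff bites: d8 is checked, finds nothing changed, and keeps its cache.

The edit dirties: d2, d3, d8, d9, d10, d11, d12, d13, d14, d16, d17, d18, d19, d20.
12 derived signals run: d2, d3, d9, d10, d12, d13, d14, d16, d17, d18, d19, d20.
Cache hits after checking: d8, d11.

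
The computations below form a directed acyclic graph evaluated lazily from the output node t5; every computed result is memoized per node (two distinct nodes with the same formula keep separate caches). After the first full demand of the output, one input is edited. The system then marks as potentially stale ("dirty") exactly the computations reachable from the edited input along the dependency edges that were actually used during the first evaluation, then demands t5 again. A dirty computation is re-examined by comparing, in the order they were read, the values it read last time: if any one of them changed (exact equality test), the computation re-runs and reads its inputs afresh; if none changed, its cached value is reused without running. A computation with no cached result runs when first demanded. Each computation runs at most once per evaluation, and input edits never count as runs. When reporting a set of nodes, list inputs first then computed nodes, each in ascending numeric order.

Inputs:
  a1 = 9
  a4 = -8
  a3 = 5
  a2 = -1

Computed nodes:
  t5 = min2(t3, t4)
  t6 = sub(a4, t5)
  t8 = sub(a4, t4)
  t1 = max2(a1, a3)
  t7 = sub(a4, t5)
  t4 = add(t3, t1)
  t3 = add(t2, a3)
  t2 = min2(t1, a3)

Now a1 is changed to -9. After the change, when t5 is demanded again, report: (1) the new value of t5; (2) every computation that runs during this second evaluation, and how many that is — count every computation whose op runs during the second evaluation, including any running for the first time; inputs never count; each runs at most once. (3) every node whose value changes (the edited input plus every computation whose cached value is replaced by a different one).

First demand of the output computes:
  t1 = max2(9, 5) = 9
  t2 = min2(9, 5) = 5
  t3 = add(5, 5) = 10
  t4 = add(10, 9) = 19
  t5 = min2(10, 19) = 10

After the edit, cleaning proceeds:
  t1: a read changed (a1 9->-9) — executes, giving 5.
  t2: a read changed (t1 9->5) — executes, giving 5 — identical to its old value.
  t3: dirty, but its reads are unchanged (t2 unchanged, a3 unchanged); cached 10 stands.
  t4: a read changed (t1 9->5) — executes, giving 15.
  t5: a read changed (t4 19->15) — executes, giving 10 — identical to its old value.

Note where the cutoff bites: t3 is checked, finds nothing changed, and keeps its cache.

Demanding t5 again yields 10.
4 computations run: t1, t2, t4, t5.
The nodes whose values change: a1, t1, t4.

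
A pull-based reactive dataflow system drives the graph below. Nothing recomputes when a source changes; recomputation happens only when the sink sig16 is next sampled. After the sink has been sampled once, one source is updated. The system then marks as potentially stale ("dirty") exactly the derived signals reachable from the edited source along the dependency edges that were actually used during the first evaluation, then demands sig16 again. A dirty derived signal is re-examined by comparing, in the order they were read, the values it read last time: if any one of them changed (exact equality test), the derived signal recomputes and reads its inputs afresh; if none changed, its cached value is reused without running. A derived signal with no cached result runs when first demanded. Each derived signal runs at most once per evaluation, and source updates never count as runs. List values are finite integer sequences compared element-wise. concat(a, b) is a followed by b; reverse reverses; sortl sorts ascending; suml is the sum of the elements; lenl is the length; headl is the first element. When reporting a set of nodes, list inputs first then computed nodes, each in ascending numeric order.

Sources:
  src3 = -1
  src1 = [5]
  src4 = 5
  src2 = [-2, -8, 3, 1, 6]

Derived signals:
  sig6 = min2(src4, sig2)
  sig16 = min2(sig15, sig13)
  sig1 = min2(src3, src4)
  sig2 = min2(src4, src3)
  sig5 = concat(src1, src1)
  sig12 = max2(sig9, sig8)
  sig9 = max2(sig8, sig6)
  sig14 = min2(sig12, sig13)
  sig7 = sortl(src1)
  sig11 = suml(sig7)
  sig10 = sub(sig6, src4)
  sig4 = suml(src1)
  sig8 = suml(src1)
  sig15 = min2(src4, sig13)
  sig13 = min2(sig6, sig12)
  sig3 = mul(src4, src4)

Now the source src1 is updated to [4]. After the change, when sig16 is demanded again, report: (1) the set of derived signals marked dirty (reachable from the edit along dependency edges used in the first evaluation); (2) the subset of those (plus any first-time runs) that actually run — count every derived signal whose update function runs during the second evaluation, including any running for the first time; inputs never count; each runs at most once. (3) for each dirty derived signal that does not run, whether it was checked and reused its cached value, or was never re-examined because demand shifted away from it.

Marked dirty: sig8, sig9, sig12, sig13, sig15, sig16.
Derived signals that run: sig8, sig9, sig12, sig13 — 4 in total.
Checked but reused from cache: sig15, sig16.
Key observation: the change is absorbed at sig13 — it re-runs but produces the same value, and the output's value is unchanged.

First evaluation (everything demanded from the output):
  sig2 = min2(5, -1) = -1
  sig6 = min2(5, -1) = -1
  sig8 = suml([5]) = 5
  sig9 = max2(5, -1) = 5
  sig12 = max2(5, 5) = 5
  sig13 = min2(-1, 5) = -1
  sig15 = min2(5, -1) = -1
  sig16 = min2(-1, -1) = -1

Propagation after the edit:
  sig8: runs — src1 [5]->[4]; result 4.
  sig9: runs — sig8 5->4; result 4.
  sig12: runs — sig9 5->4; sig8 5->4; result 4.
  sig13: runs — sig12 5->4; result -1 (same value as before).
  sig15: checked — values it read are unchanged (src4 unchanged, sig13 unchanged); reused cached -1 without running.
  sig16: checked — values it read are unchanged (sig15 unchanged, sig13 unchanged); reused cached -1 without running.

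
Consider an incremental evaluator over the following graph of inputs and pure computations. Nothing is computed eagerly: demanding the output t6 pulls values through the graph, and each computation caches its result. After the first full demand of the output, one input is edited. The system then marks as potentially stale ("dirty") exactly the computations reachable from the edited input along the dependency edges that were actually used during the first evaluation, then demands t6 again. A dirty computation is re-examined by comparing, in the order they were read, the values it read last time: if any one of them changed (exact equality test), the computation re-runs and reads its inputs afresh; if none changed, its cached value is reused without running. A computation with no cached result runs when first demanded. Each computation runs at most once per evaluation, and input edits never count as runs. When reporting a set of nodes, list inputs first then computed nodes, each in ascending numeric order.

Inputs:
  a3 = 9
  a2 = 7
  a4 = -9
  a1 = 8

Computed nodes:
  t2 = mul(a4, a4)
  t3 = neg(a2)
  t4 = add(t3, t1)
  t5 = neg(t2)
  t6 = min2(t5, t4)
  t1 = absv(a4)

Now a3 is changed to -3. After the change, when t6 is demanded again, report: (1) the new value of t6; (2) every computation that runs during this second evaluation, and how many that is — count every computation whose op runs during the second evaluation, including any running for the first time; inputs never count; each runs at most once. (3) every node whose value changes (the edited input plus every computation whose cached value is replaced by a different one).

Initial pass — values computed on the first demand:
  t1 = absv(-9) = 9
  t2 = mul(-9, -9) = 81
  t3 = neg(7) = -7
  t4 = add(-7, 9) = 2
  t5 = neg(81) = -81
  t6 = min2(-81, 2) = -81

Second demand — change propagation:
  no demanded computation ever read a3, so the edit dirties nothing and nothing runs.

The important point: nothing the output needs ever reads a3, so the edit is invisible to it.

t6 now evaluates to -81.
Run set: none (0 run).
Changed values: a3.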